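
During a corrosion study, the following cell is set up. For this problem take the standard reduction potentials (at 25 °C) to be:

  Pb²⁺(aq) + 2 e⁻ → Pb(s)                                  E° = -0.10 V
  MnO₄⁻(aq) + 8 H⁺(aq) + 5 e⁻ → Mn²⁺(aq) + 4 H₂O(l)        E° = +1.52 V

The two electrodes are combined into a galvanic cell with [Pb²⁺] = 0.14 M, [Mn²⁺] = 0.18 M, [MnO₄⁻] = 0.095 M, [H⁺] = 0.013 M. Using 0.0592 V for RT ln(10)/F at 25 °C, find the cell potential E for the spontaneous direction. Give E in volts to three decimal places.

MnO₄⁻/Mn²⁺ is the cathode (higher E°), Pb²⁺/Pb the anode: E°cell = +1.52 − (-0.10) = +1.62 V, n = 10.
Overall: 2 MnO₄⁻(aq) + 16 H⁺(aq) + 5 Pb(s) → 2 Mn²⁺(aq) + 8 H₂O(l) + 5 Pb²⁺(aq)
Q = [Mn²⁺]^2·[Pb²⁺]^5 / ([MnO₄⁻]^2·[H⁺]^16); log Q = 26.463.
E = E° − (0.0592/n) log Q = +1.62 − (0.0592/10)(26.463) = +1.463 V.

+1.463 V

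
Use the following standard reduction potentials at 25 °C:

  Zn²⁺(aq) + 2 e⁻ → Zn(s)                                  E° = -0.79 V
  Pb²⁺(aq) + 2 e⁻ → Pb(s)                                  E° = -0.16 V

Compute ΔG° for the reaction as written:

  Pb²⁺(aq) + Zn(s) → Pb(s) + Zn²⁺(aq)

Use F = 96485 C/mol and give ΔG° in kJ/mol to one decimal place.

As written, Pb²⁺/Pb is reduced (cathode) and Zn²⁺/Zn is oxidised (anode), so E°cell = (-0.16) − (-0.79) = +0.63 V.
Balancing electrons gives n = 2.
ΔG° = −nFE° = −(2)(96485)(+0.63) = -121,571 J = -121.6 kJ/mol.

-121.6 kJ/mol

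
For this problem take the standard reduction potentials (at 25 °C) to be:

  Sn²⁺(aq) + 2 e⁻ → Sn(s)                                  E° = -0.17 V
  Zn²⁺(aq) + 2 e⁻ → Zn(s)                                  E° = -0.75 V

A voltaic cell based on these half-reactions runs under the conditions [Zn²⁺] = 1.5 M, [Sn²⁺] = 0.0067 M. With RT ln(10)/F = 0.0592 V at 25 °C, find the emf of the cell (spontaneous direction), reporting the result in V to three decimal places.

+0.510 V

Sn²⁺/Sn is the cathode (higher E°), Zn²⁺/Zn the anode: E°cell = -0.17 − (-0.75) = +0.58 V, n = 2.
Overall: Sn²⁺(aq) + Zn(s) → Sn(s) + Zn²⁺(aq)
Q = [Zn²⁺] / ([Sn²⁺]); log Q = 2.350.
E = E° − (0.0592/n) log Q = +0.58 − (0.0592/2)(2.350) = +0.510 V.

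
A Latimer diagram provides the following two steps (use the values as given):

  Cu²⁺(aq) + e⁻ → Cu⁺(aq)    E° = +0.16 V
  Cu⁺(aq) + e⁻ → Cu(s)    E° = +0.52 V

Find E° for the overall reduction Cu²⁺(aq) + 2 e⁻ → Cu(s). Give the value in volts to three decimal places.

+0.340 V

Standard free energies of sequential steps add: ΔG°₃ = ΔG°₁ + ΔG°₂, so n₃E°₃ = n₁E°₁ + n₂E°₂.
E°₃ = (1×+0.16 + 1×+0.52) / 2 = (+0.680) / 2 = +0.340 V.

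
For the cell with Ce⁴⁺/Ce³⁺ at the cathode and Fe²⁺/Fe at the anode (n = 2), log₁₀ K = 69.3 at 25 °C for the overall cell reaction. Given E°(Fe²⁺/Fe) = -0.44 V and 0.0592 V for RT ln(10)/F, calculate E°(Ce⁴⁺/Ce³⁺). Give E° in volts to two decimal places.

+1.61 V

E°cell = (0.0592/n)·log K = (0.0592/2)(69.3) = +2.051 V.
Since Ce⁴⁺/Ce³⁺ is the cathode and Fe²⁺/Fe the anode, E°cell = E°(Ce⁴⁺/Ce³⁺) − E°(Fe²⁺/Fe).
So E°(Ce⁴⁺/Ce³⁺) = E°cell + E°(Fe²⁺/Fe) = +2.051 + (-0.44) = +1.61 V.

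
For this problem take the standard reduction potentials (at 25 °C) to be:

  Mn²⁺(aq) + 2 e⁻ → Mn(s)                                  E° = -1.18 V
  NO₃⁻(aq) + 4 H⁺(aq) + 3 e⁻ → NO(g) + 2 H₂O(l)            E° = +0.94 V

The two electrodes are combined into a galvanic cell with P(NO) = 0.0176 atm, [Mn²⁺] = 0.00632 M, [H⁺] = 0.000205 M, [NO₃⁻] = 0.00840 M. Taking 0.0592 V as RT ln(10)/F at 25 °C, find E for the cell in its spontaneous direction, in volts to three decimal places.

+1.888 V

NO₃⁻/NO is the cathode (higher E°), Mn²⁺/Mn the anode: E°cell = +0.94 − (-1.18) = +2.12 V, n = 6.
Overall: 2 NO₃⁻(aq) + 8 H⁺(aq) + 3 Mn(s) → 2 NO(g) + 4 H₂O(l) + 3 Mn²⁺(aq)
Q = P(NO)^2·[Mn²⁺]^3 / ([NO₃⁻]^2·[H⁺]^8); log Q = 23.551.
E = E° − (0.0592/n) log Q = +2.12 − (0.0592/6)(23.551) = +1.888 V.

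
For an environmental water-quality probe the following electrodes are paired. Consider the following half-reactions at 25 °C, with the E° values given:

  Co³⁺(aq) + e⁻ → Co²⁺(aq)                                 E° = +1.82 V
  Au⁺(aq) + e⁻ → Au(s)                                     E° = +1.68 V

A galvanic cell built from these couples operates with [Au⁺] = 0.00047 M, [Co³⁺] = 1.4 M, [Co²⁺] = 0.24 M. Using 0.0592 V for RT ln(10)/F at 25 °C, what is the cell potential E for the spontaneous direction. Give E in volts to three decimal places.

Co³⁺/Co²⁺ is the cathode (higher E°), Au⁺/Au the anode: E°cell = +1.82 − (+1.68) = +0.14 V, n = 1.
Overall: Co³⁺(aq) + Au(s) → Co²⁺(aq) + Au⁺(aq)
Q = [Co²⁺]·[Au⁺] / ([Co³⁺]); log Q = -4.094.
E = E° − (0.0592/n) log Q = +0.14 − (0.0592/1)(-4.094) = +0.382 V.

+0.382 V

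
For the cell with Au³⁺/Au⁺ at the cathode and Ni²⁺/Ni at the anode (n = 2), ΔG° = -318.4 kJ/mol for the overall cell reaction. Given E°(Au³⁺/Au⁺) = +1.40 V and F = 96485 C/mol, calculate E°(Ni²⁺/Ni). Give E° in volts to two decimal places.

E°cell = −ΔG°/(nF) = −(-318.4×10³)/((2)(96485)) = +1.650 V.
Since Au³⁺/Au⁺ is the cathode and Ni²⁺/Ni the anode, E°cell = E°(Au³⁺/Au⁺) − E°(Ni²⁺/Ni).
So E°(Ni²⁺/Ni) = E°(Au³⁺/Au⁺) − E°cell = (+1.40) − (+1.650) = -0.25 V.

-0.25 V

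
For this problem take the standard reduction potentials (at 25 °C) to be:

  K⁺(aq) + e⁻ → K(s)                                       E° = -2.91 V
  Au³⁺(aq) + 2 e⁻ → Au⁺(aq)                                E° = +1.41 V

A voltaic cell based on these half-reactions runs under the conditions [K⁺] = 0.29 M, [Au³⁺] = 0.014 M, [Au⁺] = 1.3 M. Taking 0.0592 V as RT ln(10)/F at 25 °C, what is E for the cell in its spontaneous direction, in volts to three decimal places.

+4.294 V

Au³⁺/Au⁺ is the cathode (higher E°), K⁺/K the anode: E°cell = +1.41 − (-2.91) = +4.32 V, n = 2.
Overall: Au³⁺(aq) + 2 K(s) → Au⁺(aq) + 2 K⁺(aq)
Q = [Au⁺]·[K⁺]^2 / ([Au³⁺]); log Q = 0.893.
E = E° − (0.0592/n) log Q = +4.32 − (0.0592/2)(0.893) = +4.294 V.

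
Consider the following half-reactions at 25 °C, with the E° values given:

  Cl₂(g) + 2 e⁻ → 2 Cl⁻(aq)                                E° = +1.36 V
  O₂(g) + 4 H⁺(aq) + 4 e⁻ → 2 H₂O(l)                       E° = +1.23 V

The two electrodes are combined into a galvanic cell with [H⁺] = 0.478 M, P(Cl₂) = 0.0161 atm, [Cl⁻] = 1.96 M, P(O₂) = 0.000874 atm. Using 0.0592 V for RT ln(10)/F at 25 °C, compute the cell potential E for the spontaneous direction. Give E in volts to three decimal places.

+0.124 V

Cl₂/Cl⁻ is the cathode (higher E°), O₂/H₂O the anode: E°cell = +1.36 − (+1.23) = +0.13 V, n = 4.
Overall: 2 Cl₂(g) + 2 H₂O(l) → 4 Cl⁻(aq) + O₂(g) + 4 H⁺(aq)
Q = [Cl⁻]^4·P(O₂)·[H⁺]^4 / (P(Cl₂)^2); log Q = 0.415.
E = E° − (0.0592/n) log Q = +0.13 − (0.0592/4)(0.415) = +0.124 V.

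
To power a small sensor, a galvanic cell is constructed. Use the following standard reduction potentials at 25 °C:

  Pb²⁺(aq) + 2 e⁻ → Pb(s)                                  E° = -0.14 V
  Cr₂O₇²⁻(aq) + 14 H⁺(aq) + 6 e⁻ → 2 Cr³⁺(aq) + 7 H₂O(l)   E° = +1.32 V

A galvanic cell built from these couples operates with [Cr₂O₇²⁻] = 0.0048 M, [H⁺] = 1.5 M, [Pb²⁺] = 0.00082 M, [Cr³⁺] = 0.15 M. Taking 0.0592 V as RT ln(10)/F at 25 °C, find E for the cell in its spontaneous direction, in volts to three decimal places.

+1.569 V

Cr₂O₇²⁻/Cr³⁺ is the cathode (higher E°), Pb²⁺/Pb the anode: E°cell = +1.32 − (-0.14) = +1.46 V, n = 6.
Overall: Cr₂O₇²⁻(aq) + 14 H⁺(aq) + 3 Pb(s) → 2 Cr³⁺(aq) + 7 H₂O(l) + 3 Pb²⁺(aq)
Q = [Cr³⁺]^2·[Pb²⁺]^3 / ([Cr₂O₇²⁻]·[H⁺]^14); log Q = -11.053.
E = E° − (0.0592/n) log Q = +1.46 − (0.0592/6)(-11.053) = +1.569 V.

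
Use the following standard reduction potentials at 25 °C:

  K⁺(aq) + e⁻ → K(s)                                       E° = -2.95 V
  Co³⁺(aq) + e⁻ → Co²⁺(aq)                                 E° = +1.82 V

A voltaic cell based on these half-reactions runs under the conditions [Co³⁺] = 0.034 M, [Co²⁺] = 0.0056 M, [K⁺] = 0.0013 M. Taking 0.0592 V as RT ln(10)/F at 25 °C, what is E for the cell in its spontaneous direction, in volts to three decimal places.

Co³⁺/Co²⁺ is the cathode (higher E°), K⁺/K the anode: E°cell = +1.82 − (-2.95) = +4.77 V, n = 1.
Overall: Co³⁺(aq) + K(s) → Co²⁺(aq) + K⁺(aq)
Q = [Co²⁺]·[K⁺] / ([Co³⁺]); log Q = -3.669.
E = E° − (0.0592/n) log Q = +4.77 − (0.0592/1)(-3.669) = +4.987 V.

+4.987 V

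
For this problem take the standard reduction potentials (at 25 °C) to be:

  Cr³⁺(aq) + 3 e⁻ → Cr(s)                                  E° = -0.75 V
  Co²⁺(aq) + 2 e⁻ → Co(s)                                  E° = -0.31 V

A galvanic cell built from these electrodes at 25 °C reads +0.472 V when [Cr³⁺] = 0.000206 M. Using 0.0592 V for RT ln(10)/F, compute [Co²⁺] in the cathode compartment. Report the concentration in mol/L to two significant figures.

0.042 M

Co²⁺/Co is the cathode, Cr³⁺/Cr the anode: E°cell = +0.44 V, n = 6.
Overall reaction: 3 Co²⁺(aq) + 2 Cr(s) → 3 Co(s) + 2 Cr³⁺(aq); Q = [Cr³⁺]^2/[Co²⁺]^3.
From E = E° − (0.0592/n) log Q: log Q = (E° − E)·n/0.0592 = (+0.44 − (+0.472))·6/0.0592 = -3.2432.
So 3·log[Co²⁺] = 2·log(0.000206) − log Q = -7.3723 − (-3.2432) = -4.1291; log[Co²⁺] = -4.1291 / 3 = -1.3764; [Co²⁺] = 10^(-1.3764) ≈ 0.042 M.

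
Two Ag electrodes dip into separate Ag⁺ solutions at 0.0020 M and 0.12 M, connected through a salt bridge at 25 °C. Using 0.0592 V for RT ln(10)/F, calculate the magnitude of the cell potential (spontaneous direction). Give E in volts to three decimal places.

For a concentration cell E°cell = 0. The 0.12 M side is the cathode (reduction is favoured where [Ag⁺] is higher).
With n = 1, E = −(0.0592/1) log([Ag⁺]ₐₙ/[Ag⁺]꜀ₐₜ) = −(0.0592/1) log(0.002/0.12) = −(0.0592/1)(-1.778) = +0.105 V.

+0.105 V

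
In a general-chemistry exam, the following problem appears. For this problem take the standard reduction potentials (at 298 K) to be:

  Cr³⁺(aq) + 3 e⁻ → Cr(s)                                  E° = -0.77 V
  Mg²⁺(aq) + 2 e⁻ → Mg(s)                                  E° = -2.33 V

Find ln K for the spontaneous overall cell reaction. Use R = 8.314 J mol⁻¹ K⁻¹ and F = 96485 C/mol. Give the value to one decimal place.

Cathode: Cr³⁺/Cr; anode: Mg²⁺/Mg. E°cell = (-0.77) − (-2.33) = +1.56 V, with n = 6.
ΔG° = −nFE° = −RT ln K, so ln K = nFE°/(RT) = (6)(96485)(+1.56) / ((8.314)(298)) = 364.510.

364.5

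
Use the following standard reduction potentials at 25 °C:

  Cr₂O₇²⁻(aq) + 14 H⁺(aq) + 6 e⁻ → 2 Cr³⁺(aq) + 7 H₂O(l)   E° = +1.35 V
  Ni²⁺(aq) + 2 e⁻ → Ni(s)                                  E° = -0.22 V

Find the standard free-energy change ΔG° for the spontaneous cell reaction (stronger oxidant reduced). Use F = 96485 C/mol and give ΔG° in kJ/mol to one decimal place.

-908.9 kJ/mol

Cr₂O₇²⁻/Cr³⁺ (E° = +1.35 V) is the cathode; Ni²⁺/Ni (E° = -0.22 V) is the anode, so E°cell = +1.57 V.
Balancing electrons gives n = 6 (lcm of 6 and 2).
ΔG° = −nFE° = −(6)(96485)(+1.57) = -908,889 J = -908.9 kJ/mol.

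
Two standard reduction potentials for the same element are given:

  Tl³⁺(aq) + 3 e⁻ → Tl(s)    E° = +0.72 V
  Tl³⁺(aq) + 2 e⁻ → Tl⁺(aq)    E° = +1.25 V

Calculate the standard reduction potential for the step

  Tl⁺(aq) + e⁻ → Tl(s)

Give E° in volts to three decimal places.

Sequential free energies add, so n₃E°₃ = n₁E°₁ + n₂E°₂.
With n₃ = 3, and the known step contributing 2×(+1.25) V, the unknown satisfies 1·E° = 3×(+0.72) − 2×(+1.25) = -0.340.
E° = -0.340 / 1 = -0.340 V.

-0.340 V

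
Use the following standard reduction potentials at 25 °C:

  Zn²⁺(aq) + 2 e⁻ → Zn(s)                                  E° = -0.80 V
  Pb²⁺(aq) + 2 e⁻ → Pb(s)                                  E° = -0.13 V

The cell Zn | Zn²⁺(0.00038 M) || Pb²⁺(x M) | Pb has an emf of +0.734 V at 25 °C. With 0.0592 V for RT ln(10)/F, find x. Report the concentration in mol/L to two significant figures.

Pb²⁺/Pb is the cathode, Zn²⁺/Zn the anode: E°cell = +0.67 V, n = 2.
Overall reaction: Pb²⁺(aq) + Zn(s) → Pb(s) + Zn²⁺(aq); Q = [Zn²⁺]^1/[Pb²⁺]^1.
From E = E° − (0.0592/n) log Q: log Q = (E° − E)·n/0.0592 = (+0.67 − (+0.734))·2/0.0592 = -2.1622.
So 1·log[Pb²⁺] = 1·log(0.00038) − log Q = -3.4202 − (-2.1622) = -1.2580; [Pb²⁺] = 10^(-1.2580) ≈ 0.055 M.

0.055 M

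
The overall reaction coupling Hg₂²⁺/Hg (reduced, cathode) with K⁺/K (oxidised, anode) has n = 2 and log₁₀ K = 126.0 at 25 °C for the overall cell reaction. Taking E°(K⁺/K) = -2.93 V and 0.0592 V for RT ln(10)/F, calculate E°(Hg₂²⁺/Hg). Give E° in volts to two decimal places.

+0.80 V

E°cell = (0.0592/n)·log K = (0.0592/2)(126.0) = +3.730 V.
Since Hg₂²⁺/Hg is the cathode and K⁺/K the anode, E°cell = E°(Hg₂²⁺/Hg) − E°(K⁺/K).
So E°(Hg₂²⁺/Hg) = E°cell + E°(K⁺/K) = +3.730 + (-2.93) = +0.80 V.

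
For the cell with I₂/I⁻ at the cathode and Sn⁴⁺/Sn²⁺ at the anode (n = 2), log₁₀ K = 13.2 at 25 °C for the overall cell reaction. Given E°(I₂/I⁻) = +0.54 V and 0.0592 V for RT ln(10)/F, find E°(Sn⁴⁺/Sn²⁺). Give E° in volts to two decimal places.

+0.15 V

E°cell = (0.0592/n)·log K = (0.0592/2)(13.2) = +0.391 V.
Since I₂/I⁻ is the cathode and Sn⁴⁺/Sn²⁺ the anode, E°cell = E°(I₂/I⁻) − E°(Sn⁴⁺/Sn²⁺).
So E°(Sn⁴⁺/Sn²⁺) = E°(I₂/I⁻) − E°cell = (+0.54) − (+0.391) = +0.15 V.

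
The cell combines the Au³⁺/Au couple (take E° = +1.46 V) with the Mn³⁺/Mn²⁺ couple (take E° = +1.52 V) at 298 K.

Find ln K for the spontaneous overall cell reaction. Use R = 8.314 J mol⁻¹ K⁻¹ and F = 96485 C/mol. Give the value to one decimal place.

7.0

Cathode: Mn³⁺/Mn²⁺; anode: Au³⁺/Au. E°cell = (+1.52) − (+1.46) = +0.06 V, with n = 3.
ΔG° = −nFE° = −RT ln K, so ln K = nFE°/(RT) = (3)(96485)(+0.06) / ((8.314)(298)) = 7.010.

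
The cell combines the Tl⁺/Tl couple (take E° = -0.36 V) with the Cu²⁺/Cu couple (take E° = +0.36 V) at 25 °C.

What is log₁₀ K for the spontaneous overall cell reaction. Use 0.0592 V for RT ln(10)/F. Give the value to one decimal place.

24.3

Cathode: Cu²⁺/Cu; anode: Tl⁺/Tl. E°cell = +0.72 V, n = 2.
log K = nE°cell / 0.0592 = (2)(+0.72) / 0.0592 = 24.3.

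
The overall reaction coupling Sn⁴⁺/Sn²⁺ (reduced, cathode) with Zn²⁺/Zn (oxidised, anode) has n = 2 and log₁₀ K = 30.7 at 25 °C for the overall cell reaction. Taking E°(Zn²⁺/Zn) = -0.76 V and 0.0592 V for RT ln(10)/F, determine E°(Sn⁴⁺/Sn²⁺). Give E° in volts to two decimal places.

+0.15 V

E°cell = (0.0592/n)·log K = (0.0592/2)(30.7) = +0.909 V.
Since Sn⁴⁺/Sn²⁺ is the cathode and Zn²⁺/Zn the anode, E°cell = E°(Sn⁴⁺/Sn²⁺) − E°(Zn²⁺/Zn).
So E°(Sn⁴⁺/Sn²⁺) = E°cell + E°(Zn²⁺/Zn) = +0.909 + (-0.76) = +0.15 V.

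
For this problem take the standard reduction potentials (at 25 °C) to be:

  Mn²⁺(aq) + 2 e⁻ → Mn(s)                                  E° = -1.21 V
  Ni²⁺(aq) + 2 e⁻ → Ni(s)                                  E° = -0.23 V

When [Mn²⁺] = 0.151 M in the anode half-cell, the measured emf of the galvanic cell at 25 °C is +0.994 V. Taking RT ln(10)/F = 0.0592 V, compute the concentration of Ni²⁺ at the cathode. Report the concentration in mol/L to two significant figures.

Ni²⁺/Ni is the cathode, Mn²⁺/Mn the anode: E°cell = +0.98 V, n = 2.
Overall reaction: Ni²⁺(aq) + Mn(s) → Ni(s) + Mn²⁺(aq); Q = [Mn²⁺]^1/[Ni²⁺]^1.
From E = E° − (0.0592/n) log Q: log Q = (E° − E)·n/0.0592 = (+0.98 − (+0.994))·2/0.0592 = -0.4730.
So 1·log[Ni²⁺] = 1·log(0.151) − log Q = -0.8210 − (-0.4730) = -0.3480; [Ni²⁺] = 10^(-0.3480) ≈ 0.45 M.

0.45 M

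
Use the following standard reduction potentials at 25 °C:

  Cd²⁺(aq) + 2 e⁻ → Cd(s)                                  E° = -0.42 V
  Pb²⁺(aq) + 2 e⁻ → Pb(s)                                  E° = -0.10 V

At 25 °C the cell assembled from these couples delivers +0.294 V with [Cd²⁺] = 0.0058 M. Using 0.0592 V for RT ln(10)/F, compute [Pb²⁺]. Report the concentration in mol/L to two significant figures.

Pb²⁺/Pb is the cathode, Cd²⁺/Cd the anode: E°cell = +0.32 V, n = 2.
Overall reaction: Pb²⁺(aq) + Cd(s) → Pb(s) + Cd²⁺(aq); Q = [Cd²⁺]^1/[Pb²⁺]^1.
From E = E° − (0.0592/n) log Q: log Q = (E° − E)·n/0.0592 = (+0.32 − (+0.294))·2/0.0592 = 0.8784.
So 1·log[Pb²⁺] = 1·log(0.0058) − log Q = -2.2366 − (0.8784) = -3.1150; [Pb²⁺] = 10^(-3.1150) ≈ 0.00077 M.

0.00077 M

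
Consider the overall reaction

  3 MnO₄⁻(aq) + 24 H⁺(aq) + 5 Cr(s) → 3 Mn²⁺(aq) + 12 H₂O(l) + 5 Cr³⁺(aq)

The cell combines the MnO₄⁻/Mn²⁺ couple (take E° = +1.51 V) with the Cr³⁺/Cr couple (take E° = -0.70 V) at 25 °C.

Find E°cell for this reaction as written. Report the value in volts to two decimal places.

+2.21 V

The MnO₄⁻/Mn²⁺ couple has the higher reduction potential, so it is the cathode; Cr³⁺/Cr is oxidised at the anode.
E°cell = E°(cathode) − E°(anode) = (+1.51) − (-0.70) = +2.21 V.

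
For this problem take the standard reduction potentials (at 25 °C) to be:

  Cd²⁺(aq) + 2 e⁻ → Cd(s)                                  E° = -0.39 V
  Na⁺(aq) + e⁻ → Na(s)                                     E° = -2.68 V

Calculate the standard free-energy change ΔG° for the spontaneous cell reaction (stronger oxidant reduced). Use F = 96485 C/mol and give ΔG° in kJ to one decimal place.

Cd²⁺/Cd (E° = -0.39 V) is the cathode; Na⁺/Na (E° = -2.68 V) is the anode, so E°cell = +2.29 V.
Balancing electrons gives n = 2 (lcm of 2 and 1).
ΔG° = −nFE° = −(2)(96485)(+2.29) = -441,901 J = -441.9 kJ.

-441.9 kJ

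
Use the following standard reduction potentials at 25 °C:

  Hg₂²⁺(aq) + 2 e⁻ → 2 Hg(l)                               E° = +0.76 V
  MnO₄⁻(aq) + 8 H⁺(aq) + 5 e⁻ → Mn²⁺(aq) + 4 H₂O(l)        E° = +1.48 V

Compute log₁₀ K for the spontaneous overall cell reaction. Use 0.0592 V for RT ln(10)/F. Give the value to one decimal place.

121.6

Cathode: MnO₄⁻/Mn²⁺; anode: Hg₂²⁺/Hg. E°cell = +0.72 V, n = 10.
log K = nE°cell / 0.0592 = (10)(+0.72) / 0.0592 = 121.6.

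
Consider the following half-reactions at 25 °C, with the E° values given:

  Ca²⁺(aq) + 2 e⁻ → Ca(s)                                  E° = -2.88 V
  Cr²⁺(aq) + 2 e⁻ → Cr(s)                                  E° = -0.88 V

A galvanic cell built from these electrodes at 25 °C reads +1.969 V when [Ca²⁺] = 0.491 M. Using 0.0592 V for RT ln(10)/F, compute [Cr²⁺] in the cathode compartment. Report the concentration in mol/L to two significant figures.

0.044 M

Cr²⁺/Cr is the cathode, Ca²⁺/Ca the anode: E°cell = +2.00 V, n = 2.
Overall reaction: Cr²⁺(aq) + Ca(s) → Cr(s) + Ca²⁺(aq); Q = [Ca²⁺]^1/[Cr²⁺]^1.
From E = E° − (0.0592/n) log Q: log Q = (E° − E)·n/0.0592 = (+2.00 − (+1.969))·2/0.0592 = 1.0473.
So 1·log[Cr²⁺] = 1·log(0.491) − log Q = -0.3089 − (1.0473) = -1.3562; [Cr²⁺] = 10^(-1.3562) ≈ 0.044 M.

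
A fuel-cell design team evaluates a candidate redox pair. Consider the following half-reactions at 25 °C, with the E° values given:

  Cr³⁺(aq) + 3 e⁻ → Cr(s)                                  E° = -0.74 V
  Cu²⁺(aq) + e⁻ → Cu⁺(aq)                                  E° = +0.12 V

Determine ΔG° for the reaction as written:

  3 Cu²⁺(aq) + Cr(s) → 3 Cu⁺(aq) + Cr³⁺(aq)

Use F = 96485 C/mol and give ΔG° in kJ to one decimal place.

-248.9 kJ

As written, Cu²⁺/Cu⁺ is reduced (cathode) and Cr³⁺/Cr is oxidised (anode), so E°cell = (+0.12) − (-0.74) = +0.86 V.
Balancing electrons gives n = 3.
ΔG° = −nFE° = −(3)(96485)(+0.86) = -248,931 J = -248.9 kJ.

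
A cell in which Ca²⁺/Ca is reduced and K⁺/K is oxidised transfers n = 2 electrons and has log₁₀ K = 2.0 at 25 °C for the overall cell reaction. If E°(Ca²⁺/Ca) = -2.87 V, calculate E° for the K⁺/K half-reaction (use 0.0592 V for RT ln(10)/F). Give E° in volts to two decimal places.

-2.93 V

E°cell = (0.0592/n)·log K = (0.0592/2)(2.0) = +0.059 V.
Since Ca²⁺/Ca is the cathode and K⁺/K the anode, E°cell = E°(Ca²⁺/Ca) − E°(K⁺/K).
So E°(K⁺/K) = E°(Ca²⁺/Ca) − E°cell = (-2.87) − (+0.059) = -2.93 V.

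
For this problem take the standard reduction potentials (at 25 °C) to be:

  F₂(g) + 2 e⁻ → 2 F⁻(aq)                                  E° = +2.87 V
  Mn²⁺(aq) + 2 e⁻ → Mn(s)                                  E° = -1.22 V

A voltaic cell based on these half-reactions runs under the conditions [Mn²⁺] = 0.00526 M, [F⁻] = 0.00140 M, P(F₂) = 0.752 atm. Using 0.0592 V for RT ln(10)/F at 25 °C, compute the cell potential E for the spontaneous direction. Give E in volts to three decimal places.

F₂/F⁻ is the cathode (higher E°), Mn²⁺/Mn the anode: E°cell = +2.87 − (-1.22) = +4.09 V, n = 2.
Overall: F₂(g) + Mn(s) → 2 F⁻(aq) + Mn²⁺(aq)
Q = [F⁻]^2·[Mn²⁺] / (P(F₂)); log Q = -7.863.
E = E° − (0.0592/n) log Q = +4.09 − (0.0592/2)(-7.863) = +4.323 V.

+4.323 V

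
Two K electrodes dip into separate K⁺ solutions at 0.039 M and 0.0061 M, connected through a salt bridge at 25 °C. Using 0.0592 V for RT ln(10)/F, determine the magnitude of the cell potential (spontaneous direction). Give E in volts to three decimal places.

For a concentration cell E°cell = 0. The 0.039 M side is the cathode (reduction is favoured where [K⁺] is higher).
With n = 1, E = −(0.0592/1) log([K⁺]ₐₙ/[K⁺]꜀ₐₜ) = −(0.0592/1) log(0.0061/0.039) = −(0.0592/1)(-0.806) = +0.048 V.

+0.048 V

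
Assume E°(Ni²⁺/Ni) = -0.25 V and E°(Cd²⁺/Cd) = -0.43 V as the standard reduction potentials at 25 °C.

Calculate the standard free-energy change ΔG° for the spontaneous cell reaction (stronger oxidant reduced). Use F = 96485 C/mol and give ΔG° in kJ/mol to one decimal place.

Ni²⁺/Ni (E° = -0.25 V) is the cathode; Cd²⁺/Cd (E° = -0.43 V) is the anode, so E°cell = +0.18 V.
Balancing electrons gives n = 2 (lcm of 2 and 2).
ΔG° = −nFE° = −(2)(96485)(+0.18) = -34,735 J = -34.7 kJ/mol.

-34.7 kJ/mol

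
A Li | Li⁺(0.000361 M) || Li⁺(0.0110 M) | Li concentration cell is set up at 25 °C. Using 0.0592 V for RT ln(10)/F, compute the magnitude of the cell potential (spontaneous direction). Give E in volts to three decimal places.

For a concentration cell E°cell = 0. The 0.0110 M side is the cathode (reduction is favoured where [Li⁺] is higher).
With n = 1, E = −(0.0592/1) log([Li⁺]ₐₙ/[Li⁺]꜀ₐₜ) = −(0.0592/1) log(0.000361/0.011) = −(0.0592/1)(-1.484) = +0.088 V.

+0.088 V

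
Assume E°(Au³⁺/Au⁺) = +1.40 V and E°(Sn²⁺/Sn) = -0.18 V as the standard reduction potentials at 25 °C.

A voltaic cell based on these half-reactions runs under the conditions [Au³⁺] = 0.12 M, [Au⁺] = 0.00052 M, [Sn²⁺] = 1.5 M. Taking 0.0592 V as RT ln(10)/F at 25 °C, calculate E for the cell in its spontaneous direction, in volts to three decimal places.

+1.645 V

Au³⁺/Au⁺ is the cathode (higher E°), Sn²⁺/Sn the anode: E°cell = +1.40 − (-0.18) = +1.58 V, n = 2.
Overall: Au³⁺(aq) + Sn(s) → Au⁺(aq) + Sn²⁺(aq)
Q = [Au⁺]·[Sn²⁺] / ([Au³⁺]); log Q = -2.187.
E = E° − (0.0592/n) log Q = +1.58 − (0.0592/2)(-2.187) = +1.645 V.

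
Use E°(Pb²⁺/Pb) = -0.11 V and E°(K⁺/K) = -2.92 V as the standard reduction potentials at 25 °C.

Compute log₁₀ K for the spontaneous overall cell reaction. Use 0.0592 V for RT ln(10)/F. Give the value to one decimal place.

94.9

Cathode: Pb²⁺/Pb; anode: K⁺/K. E°cell = +2.81 V, n = 2.
log K = nE°cell / 0.0592 = (2)(+2.81) / 0.0592 = 94.9.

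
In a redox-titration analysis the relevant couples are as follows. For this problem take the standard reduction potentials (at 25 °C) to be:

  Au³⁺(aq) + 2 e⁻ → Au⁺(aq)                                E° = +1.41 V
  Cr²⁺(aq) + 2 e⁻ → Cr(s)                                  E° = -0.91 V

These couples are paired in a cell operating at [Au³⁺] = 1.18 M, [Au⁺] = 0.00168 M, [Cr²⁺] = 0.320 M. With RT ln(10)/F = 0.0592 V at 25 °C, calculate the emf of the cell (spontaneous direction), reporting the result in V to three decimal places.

+2.419 V

Au³⁺/Au⁺ is the cathode (higher E°), Cr²⁺/Cr the anode: E°cell = +1.41 − (-0.91) = +2.32 V, n = 2.
Overall: Au³⁺(aq) + Cr(s) → Au⁺(aq) + Cr²⁺(aq)
Q = [Au⁺]·[Cr²⁺] / ([Au³⁺]); log Q = -3.341.
E = E° − (0.0592/n) log Q = +2.32 − (0.0592/2)(-3.341) = +2.419 V.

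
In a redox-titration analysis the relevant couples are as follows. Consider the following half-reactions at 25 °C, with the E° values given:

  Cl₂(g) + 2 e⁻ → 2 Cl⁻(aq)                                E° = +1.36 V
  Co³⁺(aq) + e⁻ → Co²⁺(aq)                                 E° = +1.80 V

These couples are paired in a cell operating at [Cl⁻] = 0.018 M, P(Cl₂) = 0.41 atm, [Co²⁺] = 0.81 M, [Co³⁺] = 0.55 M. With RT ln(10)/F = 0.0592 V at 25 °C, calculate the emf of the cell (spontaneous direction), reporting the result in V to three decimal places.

Co³⁺/Co²⁺ is the cathode (higher E°), Cl₂/Cl⁻ the anode: E°cell = +1.80 − (+1.36) = +0.44 V, n = 2.
Overall: 2 Co³⁺(aq) + 2 Cl⁻(aq) → 2 Co²⁺(aq) + Cl₂(g)
Q = [Co²⁺]^2·P(Cl₂) / ([Co³⁺]^2·[Cl⁻]^2); log Q = 3.438.
E = E° − (0.0592/n) log Q = +0.44 − (0.0592/2)(3.438) = +0.338 V.

+0.338 V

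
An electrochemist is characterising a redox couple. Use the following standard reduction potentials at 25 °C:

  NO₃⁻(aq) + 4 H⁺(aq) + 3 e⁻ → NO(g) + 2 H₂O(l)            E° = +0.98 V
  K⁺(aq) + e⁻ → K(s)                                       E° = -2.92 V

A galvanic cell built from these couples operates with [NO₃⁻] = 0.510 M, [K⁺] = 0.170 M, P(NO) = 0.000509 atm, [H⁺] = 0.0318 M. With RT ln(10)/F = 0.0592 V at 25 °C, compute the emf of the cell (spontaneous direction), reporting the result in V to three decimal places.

NO₃⁻/NO is the cathode (higher E°), K⁺/K the anode: E°cell = +0.98 − (-2.92) = +3.90 V, n = 3.
Overall: NO₃⁻(aq) + 4 H⁺(aq) + 3 K(s) → NO(g) + 2 H₂O(l) + 3 K⁺(aq)
Q = P(NO)·[K⁺]^3 / ([NO₃⁻]·[H⁺]^4); log Q = 0.681.
E = E° − (0.0592/n) log Q = +3.90 − (0.0592/3)(0.681) = +3.887 V.

+3.887 V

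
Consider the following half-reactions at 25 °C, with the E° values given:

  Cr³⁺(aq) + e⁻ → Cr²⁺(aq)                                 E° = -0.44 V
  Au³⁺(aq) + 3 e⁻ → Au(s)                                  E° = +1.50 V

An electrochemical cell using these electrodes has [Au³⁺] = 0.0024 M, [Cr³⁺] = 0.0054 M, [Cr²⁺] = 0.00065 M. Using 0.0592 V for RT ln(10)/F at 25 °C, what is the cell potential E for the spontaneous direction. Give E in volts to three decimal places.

Au³⁺/Au is the cathode (higher E°), Cr³⁺/Cr²⁺ the anode: E°cell = +1.50 − (-0.44) = +1.94 V, n = 3.
Overall: Au³⁺(aq) + 3 Cr²⁺(aq) → Au(s) + 3 Cr³⁺(aq)
Q = [Cr³⁺]^3 / ([Au³⁺]·[Cr²⁺]^3); log Q = 5.378.
E = E° − (0.0592/n) log Q = +1.94 − (0.0592/3)(5.378) = +1.834 V.

+1.834 V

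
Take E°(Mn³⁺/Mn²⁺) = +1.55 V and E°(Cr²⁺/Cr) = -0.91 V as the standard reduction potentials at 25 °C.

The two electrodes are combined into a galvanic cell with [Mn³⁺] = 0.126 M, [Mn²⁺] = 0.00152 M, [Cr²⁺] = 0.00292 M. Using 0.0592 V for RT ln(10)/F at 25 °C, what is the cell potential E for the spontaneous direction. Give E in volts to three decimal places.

Mn³⁺/Mn²⁺ is the cathode (higher E°), Cr²⁺/Cr the anode: E°cell = +1.55 − (-0.91) = +2.46 V, n = 2.
Overall: 2 Mn³⁺(aq) + Cr(s) → 2 Mn²⁺(aq) + Cr²⁺(aq)
Q = [Mn²⁺]^2·[Cr²⁺] / ([Mn³⁺]^2); log Q = -6.372.
E = E° − (0.0592/n) log Q = +2.46 − (0.0592/2)(-6.372) = +2.649 V.

+2.649 V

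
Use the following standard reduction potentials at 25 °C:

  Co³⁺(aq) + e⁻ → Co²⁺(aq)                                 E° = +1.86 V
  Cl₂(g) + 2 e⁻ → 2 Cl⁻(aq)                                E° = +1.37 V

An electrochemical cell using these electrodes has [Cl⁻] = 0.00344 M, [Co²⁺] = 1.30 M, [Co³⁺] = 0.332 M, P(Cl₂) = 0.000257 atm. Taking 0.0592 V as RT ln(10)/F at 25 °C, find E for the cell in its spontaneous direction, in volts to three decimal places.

+0.415 V

Co³⁺/Co²⁺ is the cathode (higher E°), Cl₂/Cl⁻ the anode: E°cell = +1.86 − (+1.37) = +0.49 V, n = 2.
Overall: 2 Co³⁺(aq) + 2 Cl⁻(aq) → 2 Co²⁺(aq) + Cl₂(g)
Q = [Co²⁺]^2·P(Cl₂) / ([Co³⁺]^2·[Cl⁻]^2); log Q = 2.522.
E = E° − (0.0592/n) log Q = +0.49 − (0.0592/2)(2.522) = +0.415 V.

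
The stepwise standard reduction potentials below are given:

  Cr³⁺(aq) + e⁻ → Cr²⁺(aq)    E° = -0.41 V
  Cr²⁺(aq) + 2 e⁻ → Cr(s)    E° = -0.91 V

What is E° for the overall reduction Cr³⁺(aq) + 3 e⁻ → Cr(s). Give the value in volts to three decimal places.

Since ΔG° = −nFE° is additive over sequential reductions, n₃E°₃ = n₁E°₁ + n₂E°₂.
E°₃ = (1×-0.41 + 2×-0.91) / 3 = (-2.230) / 3 = -0.743 V.

-0.743 V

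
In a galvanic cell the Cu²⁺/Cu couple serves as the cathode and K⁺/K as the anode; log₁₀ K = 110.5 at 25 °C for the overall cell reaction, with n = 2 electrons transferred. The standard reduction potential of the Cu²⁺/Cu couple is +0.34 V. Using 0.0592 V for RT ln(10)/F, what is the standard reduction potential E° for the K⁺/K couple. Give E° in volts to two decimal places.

E°cell = (0.0592/n)·log K = (0.0592/2)(110.5) = +3.271 V.
Since Cu²⁺/Cu is the cathode and K⁺/K the anode, E°cell = E°(Cu²⁺/Cu) − E°(K⁺/K).
So E°(K⁺/K) = E°(Cu²⁺/Cu) − E°cell = (+0.34) − (+3.271) = -2.93 V.

-2.93 V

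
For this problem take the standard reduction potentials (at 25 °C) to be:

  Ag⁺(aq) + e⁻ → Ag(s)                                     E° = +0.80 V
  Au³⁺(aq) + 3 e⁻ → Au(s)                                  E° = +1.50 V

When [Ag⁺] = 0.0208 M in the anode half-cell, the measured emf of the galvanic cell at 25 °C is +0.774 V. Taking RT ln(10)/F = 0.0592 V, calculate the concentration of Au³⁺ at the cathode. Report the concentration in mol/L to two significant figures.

Au³⁺/Au is the cathode, Ag⁺/Ag the anode: E°cell = +0.70 V, n = 3.
Overall reaction: Au³⁺(aq) + 3 Ag(s) → Au(s) + 3 Ag⁺(aq); Q = [Ag⁺]^3/[Au³⁺]^1.
From E = E° − (0.0592/n) log Q: log Q = (E° − E)·n/0.0592 = (+0.70 − (+0.774))·3/0.0592 = -3.7500.
So 1·log[Au³⁺] = 3·log(0.0208) − log Q = -5.0458 − (-3.7500) = -1.2958; [Au³⁺] = 10^(-1.2958) ≈ 0.051 M.

0.051 M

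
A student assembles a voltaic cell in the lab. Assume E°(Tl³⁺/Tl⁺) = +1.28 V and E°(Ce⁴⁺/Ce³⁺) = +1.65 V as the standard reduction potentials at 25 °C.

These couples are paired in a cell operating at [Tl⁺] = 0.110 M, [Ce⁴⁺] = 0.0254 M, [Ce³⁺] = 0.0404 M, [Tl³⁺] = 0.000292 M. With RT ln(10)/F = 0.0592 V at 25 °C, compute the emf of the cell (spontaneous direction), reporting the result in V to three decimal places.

+0.434 V

Ce⁴⁺/Ce³⁺ is the cathode (higher E°), Tl³⁺/Tl⁺ the anode: E°cell = +1.65 − (+1.28) = +0.37 V, n = 2.
Overall: 2 Ce⁴⁺(aq) + Tl⁺(aq) → 2 Ce³⁺(aq) + Tl³⁺(aq)
Q = [Ce³⁺]^2·[Tl³⁺] / ([Ce⁴⁺]^2·[Tl⁺]); log Q = -2.173.
E = E° − (0.0592/n) log Q = +0.37 − (0.0592/2)(-2.173) = +0.434 V.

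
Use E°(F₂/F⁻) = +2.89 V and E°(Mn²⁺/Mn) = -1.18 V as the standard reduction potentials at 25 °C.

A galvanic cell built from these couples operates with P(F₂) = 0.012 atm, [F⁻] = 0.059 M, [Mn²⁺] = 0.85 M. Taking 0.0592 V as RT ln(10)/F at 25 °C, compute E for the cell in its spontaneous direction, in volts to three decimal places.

F₂/F⁻ is the cathode (higher E°), Mn²⁺/Mn the anode: E°cell = +2.89 − (-1.18) = +4.07 V, n = 2.
Overall: F₂(g) + Mn(s) → 2 F⁻(aq) + Mn²⁺(aq)
Q = [F⁻]^2·[Mn²⁺] / (P(F₂)); log Q = -0.608.
E = E° − (0.0592/n) log Q = +4.07 − (0.0592/2)(-0.608) = +4.088 V.

+4.088 V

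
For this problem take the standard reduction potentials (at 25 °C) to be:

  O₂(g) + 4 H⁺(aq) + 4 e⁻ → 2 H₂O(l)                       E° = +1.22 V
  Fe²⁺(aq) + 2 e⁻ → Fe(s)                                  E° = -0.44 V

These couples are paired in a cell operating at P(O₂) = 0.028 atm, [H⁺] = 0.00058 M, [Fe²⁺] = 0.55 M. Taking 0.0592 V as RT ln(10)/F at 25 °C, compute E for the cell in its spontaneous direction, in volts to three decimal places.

+1.453 V

O₂/H₂O is the cathode (higher E°), Fe²⁺/Fe the anode: E°cell = +1.22 − (-0.44) = +1.66 V, n = 4.
Overall: O₂(g) + 4 H⁺(aq) + 2 Fe(s) → 2 H₂O(l) + 2 Fe²⁺(aq)
Q = [Fe²⁺]^2 / (P(O₂)·[H⁺]^4); log Q = 13.980.
E = E° − (0.0592/n) log Q = +1.66 − (0.0592/4)(13.980) = +1.453 V.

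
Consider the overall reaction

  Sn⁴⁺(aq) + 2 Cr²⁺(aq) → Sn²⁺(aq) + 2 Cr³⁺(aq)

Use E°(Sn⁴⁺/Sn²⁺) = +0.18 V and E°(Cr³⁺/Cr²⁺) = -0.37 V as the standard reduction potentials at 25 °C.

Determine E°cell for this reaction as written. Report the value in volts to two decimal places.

+0.55 V

The Sn⁴⁺/Sn²⁺ couple has the higher reduction potential, so it is the cathode; Cr³⁺/Cr²⁺ is oxidised at the anode.
E°cell = E°(cathode) − E°(anode) = (+0.18) − (-0.37) = +0.55 V.
Since E°cell > 0, the reaction is spontaneous under standard conditions.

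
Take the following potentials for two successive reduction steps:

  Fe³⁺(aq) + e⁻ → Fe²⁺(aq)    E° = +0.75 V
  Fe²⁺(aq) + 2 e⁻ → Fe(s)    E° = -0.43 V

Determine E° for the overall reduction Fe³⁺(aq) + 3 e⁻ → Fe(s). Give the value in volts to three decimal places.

Adding the free-energy changes (−nFE°) of the two steps gives −n₃FE°₃ = −n₁FE°₁ − n₂FE°₂.
E°₃ = (1×+0.75 + 2×-0.43) / 3 = (-0.110) / 3 = -0.037 V.

-0.037 V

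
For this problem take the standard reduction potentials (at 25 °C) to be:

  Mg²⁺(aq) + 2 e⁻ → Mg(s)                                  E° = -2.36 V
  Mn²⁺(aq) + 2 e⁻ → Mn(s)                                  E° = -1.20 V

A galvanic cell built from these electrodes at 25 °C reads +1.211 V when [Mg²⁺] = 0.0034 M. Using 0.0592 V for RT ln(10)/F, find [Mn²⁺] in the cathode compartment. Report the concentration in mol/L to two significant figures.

0.18 M

Mn²⁺/Mn is the cathode, Mg²⁺/Mg the anode: E°cell = +1.16 V, n = 2.
Overall reaction: Mn²⁺(aq) + Mg(s) → Mn(s) + Mg²⁺(aq); Q = [Mg²⁺]^1/[Mn²⁺]^1.
From E = E° − (0.0592/n) log Q: log Q = (E° − E)·n/0.0592 = (+1.16 − (+1.211))·2/0.0592 = -1.7230.
So 1·log[Mn²⁺] = 1·log(0.0034) − log Q = -2.4685 − (-1.7230) = -0.7455; [Mn²⁺] = 10^(-0.7455) ≈ 0.18 M.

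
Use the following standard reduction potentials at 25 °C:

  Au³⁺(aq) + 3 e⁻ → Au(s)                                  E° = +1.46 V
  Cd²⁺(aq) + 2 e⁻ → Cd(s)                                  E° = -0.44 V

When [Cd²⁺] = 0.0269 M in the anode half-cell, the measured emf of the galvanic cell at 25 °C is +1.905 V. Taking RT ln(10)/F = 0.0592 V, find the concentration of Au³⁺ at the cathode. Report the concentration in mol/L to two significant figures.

Au³⁺/Au is the cathode, Cd²⁺/Cd the anode: E°cell = +1.90 V, n = 6.
Overall reaction: 2 Au³⁺(aq) + 3 Cd(s) → 2 Au(s) + 3 Cd²⁺(aq); Q = [Cd²⁺]^3/[Au³⁺]^2.
From E = E° − (0.0592/n) log Q: log Q = (E° − E)·n/0.0592 = (+1.90 − (+1.905))·6/0.0592 = -0.5068.
So 2·log[Au³⁺] = 3·log(0.0269) − log Q = -4.7107 − (-0.5068) = -4.2039; log[Au³⁺] = -4.2039 / 2 = -2.1019; [Au³⁺] = 10^(-2.1019) ≈ 0.0079 M.

0.0079 M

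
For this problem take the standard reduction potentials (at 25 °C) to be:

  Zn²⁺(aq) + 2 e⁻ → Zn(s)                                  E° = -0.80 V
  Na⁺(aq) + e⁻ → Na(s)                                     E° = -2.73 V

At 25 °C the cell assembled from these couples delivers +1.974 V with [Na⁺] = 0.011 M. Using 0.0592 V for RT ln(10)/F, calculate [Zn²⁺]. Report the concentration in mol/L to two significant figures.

0.0037 M

Zn²⁺/Zn is the cathode, Na⁺/Na the anode: E°cell = +1.93 V, n = 2.
Overall reaction: Zn²⁺(aq) + 2 Na(s) → Zn(s) + 2 Na⁺(aq); Q = [Na⁺]^2/[Zn²⁺]^1.
From E = E° − (0.0592/n) log Q: log Q = (E° − E)·n/0.0592 = (+1.93 − (+1.974))·2/0.0592 = -1.4865.
So 1·log[Zn²⁺] = 2·log(0.011) − log Q = -3.9172 − (-1.4865) = -2.4307; [Zn²⁺] = 10^(-2.4307) ≈ 0.0037 M.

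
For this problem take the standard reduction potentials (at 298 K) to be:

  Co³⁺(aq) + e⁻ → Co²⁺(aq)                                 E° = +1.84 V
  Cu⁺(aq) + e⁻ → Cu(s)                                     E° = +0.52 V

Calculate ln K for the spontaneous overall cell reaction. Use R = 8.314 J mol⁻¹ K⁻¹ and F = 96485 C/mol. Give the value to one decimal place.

51.4

Cathode: Co³⁺/Co²⁺; anode: Cu⁺/Cu. E°cell = (+1.84) − (+0.52) = +1.32 V, with n = 1.
ΔG° = −nFE° = −RT ln K, so ln K = nFE°/(RT) = (1)(96485)(+1.32) / ((8.314)(298)) = 51.405.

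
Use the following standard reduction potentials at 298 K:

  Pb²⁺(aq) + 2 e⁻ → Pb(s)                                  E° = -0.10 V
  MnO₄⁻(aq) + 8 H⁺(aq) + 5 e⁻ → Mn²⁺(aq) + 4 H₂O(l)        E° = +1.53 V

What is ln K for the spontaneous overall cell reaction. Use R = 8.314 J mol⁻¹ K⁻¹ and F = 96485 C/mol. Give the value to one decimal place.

634.8

Cathode: MnO₄⁻/Mn²⁺; anode: Pb²⁺/Pb. E°cell = (+1.53) − (-0.10) = +1.63 V, with n = 10.
ΔG° = −nFE° = −RT ln K, so ln K = nFE°/(RT) = (10)(96485)(+1.63) / ((8.314)(298)) = 634.777.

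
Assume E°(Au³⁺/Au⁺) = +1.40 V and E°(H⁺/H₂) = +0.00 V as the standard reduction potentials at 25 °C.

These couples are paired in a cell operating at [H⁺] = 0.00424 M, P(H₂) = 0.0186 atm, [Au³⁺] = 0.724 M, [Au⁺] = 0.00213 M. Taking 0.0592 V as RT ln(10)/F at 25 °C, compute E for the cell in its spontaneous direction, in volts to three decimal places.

+1.564 V

Au³⁺/Au⁺ is the cathode (higher E°), H⁺/H₂ the anode: E°cell = +1.40 − (+0.00) = +1.40 V, n = 2.
Overall: Au³⁺(aq) + H₂(g) → Au⁺(aq) + 2 H⁺(aq)
Q = [Au⁺]·[H⁺]^2 / ([Au³⁺]·P(H₂)); log Q = -5.546.
E = E° − (0.0592/n) log Q = +1.40 − (0.0592/2)(-5.546) = +1.564 V.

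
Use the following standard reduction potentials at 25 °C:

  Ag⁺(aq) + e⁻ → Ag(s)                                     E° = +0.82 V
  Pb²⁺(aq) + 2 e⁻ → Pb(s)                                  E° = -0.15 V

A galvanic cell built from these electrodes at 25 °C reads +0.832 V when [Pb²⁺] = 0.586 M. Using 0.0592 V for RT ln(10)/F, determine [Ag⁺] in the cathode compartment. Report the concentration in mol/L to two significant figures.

0.0036 M

Ag⁺/Ag is the cathode, Pb²⁺/Pb the anode: E°cell = +0.97 V, n = 2.
Overall reaction: 2 Ag⁺(aq) + Pb(s) → 2 Ag(s) + Pb²⁺(aq); Q = [Pb²⁺]^1/[Ag⁺]^2.
From E = E° − (0.0592/n) log Q: log Q = (E° − E)·n/0.0592 = (+0.97 − (+0.832))·2/0.0592 = 4.6622.
So 2·log[Ag⁺] = 1·log(0.586) − log Q = -0.2321 − (4.6622) = -4.8943; log[Ag⁺] = -4.8943 / 2 = -2.4472; [Ag⁺] = 10^(-2.4472) ≈ 0.0036 M.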